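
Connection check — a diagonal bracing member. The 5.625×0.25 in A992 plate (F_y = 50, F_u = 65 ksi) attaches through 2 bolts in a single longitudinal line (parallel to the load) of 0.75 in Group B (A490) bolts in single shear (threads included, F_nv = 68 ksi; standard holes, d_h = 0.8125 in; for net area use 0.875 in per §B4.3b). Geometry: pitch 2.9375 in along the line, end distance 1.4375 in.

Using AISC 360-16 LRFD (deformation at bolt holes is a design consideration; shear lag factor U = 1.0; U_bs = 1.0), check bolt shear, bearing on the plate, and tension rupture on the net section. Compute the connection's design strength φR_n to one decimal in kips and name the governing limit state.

Bolt shear: A_b = π(0.75)²/4 = 0.44179 in². φR_n = 0.75 × 68 × 0.44179 × 2 × 1 = 45.1 kips.
Bearing (0.25 in plate, F_u = 65 ksi): end bolts L_c = 1.4375 − 0.8125/2 = 1.03125, R_n = min(1.2×1.03125×0.25×65, 2.4×0.75×0.25×65) = 20.109 kips/bolt; interior L_c = 2.9375 − 0.8125 = 2.125, R_n = 29.25 kips/bolt. φR_n = 0.75 × (1×20.109 + 1×29.25) = 37.0 kips.
Tension rupture (net): A_n = (5.625 − 1×0.875)×0.25 = 1.1875 in² (U = 1.0, A_e = A_n). φR_n = 0.75 × 65 × 1.1875 = 57.9 kips.
Governing: min(45.1, 37.0, 57.9) = 37.0 kips → bearing.

37.0 kips (bearing governs)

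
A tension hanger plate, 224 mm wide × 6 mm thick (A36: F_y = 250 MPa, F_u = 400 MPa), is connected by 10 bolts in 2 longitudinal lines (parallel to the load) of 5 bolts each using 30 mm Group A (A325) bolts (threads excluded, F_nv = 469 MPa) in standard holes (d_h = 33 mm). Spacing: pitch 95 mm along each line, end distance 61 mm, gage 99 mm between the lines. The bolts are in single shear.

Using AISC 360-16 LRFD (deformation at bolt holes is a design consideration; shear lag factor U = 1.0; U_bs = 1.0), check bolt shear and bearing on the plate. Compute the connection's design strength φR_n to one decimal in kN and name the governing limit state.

Bolt shear: A_b = π(30)²/4 = 706.86 mm². φR_n = 0.75 × 469 × 706.86 × 10 × 1 = 2486.4 kN.
Bearing (6 mm plate, F_u = 400 MPa): end bolts L_c = 61 − 33/2 = 44.5, R_n = min(1.2×44.5×6×400, 2.4×30×6×400) = 128.16 kN/bolt; interior L_c = 95 − 33 = 62, R_n = 172.8 kN/bolt. φR_n = 0.75 × (2×128.16 + 8×172.8) = 1229.0 kN.
Governing: min(2486.4, 1229.0) = 1229.0 kN → bearing.

1229.0 kN (bearing governs)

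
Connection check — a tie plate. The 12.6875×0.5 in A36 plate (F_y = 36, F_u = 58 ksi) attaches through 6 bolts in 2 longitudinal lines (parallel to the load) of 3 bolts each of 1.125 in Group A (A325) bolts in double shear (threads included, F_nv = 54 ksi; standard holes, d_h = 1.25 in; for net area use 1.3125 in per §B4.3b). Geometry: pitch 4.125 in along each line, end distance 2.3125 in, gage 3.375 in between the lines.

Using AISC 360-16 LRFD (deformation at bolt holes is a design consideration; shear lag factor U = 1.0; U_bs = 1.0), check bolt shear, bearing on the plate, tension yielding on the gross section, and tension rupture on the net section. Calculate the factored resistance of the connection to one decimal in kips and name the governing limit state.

205.5 kips (gross-section yield governs)

Bolt shear: A_b = π(1.125)²/4 = 0.99402 in². φR_n = 0.75 × 54 × 0.99402 × 6 × 2 = 483.1 kips.
Bearing (0.5 in plate, F_u = 58 ksi): end bolts L_c = 2.3125 − 1.25/2 = 1.6875, R_n = min(1.2×1.6875×0.5×58, 2.4×1.125×0.5×58) = 58.725 kips/bolt; interior L_c = 4.125 − 1.25 = 2.875, R_n = 78.3 kips/bolt. φR_n = 0.75 × (2×58.725 + 4×78.3) = 323.0 kips.
Tension yield (gross): A_g = 12.6875×0.5 = 6.3438 in². φR_n = 0.90 × 36 × 6.3438 = 205.5 kips.
Tension rupture (net): A_n = (12.6875 − 2×1.3125)×0.5 = 5.0313 in² (U = 1.0, A_e = A_n). φR_n = 0.75 × 58 × 5.0313 = 218.9 kips.
Governing: min(483.1, 323.0, 205.5, 218.9) = 205.5 kips → gross-section yield.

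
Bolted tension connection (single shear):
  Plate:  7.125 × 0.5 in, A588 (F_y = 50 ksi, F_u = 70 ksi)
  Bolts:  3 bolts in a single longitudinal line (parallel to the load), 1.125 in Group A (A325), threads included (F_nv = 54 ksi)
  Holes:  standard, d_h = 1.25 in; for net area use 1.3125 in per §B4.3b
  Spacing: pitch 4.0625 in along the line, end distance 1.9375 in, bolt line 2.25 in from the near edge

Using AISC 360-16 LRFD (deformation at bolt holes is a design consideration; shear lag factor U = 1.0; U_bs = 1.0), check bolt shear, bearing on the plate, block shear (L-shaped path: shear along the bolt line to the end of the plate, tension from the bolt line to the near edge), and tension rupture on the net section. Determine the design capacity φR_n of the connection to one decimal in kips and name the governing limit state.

120.8 kips (bolt shear governs)

Bolt shear: A_b = π(1.125)²/4 = 0.99402 in². φR_n = 0.75 × 54 × 0.99402 × 3 × 1 = 120.8 kips.
Bearing (0.5 in plate, F_u = 70 ksi): end bolts L_c = 1.9375 − 1.25/2 = 1.3125, R_n = min(1.2×1.3125×0.5×70, 2.4×1.125×0.5×70) = 55.125 kips/bolt; interior L_c = 4.0625 − 1.25 = 2.8125, R_n = 94.5 kips/bolt. φR_n = 0.75 × (1×55.125 + 2×94.5) = 183.1 kips.
Block shear: shear path 1×[1.9375+2×4.0625] = 1×10.0625 in, A_gv = 5.0313, A_nv = 1×(10.0625 − 2.5×1.3125)×0.5 = 3.3906 in²; tension to near edge: (2.25 − 0.5×1.3125)×0.5 = 0.79688 in². R_n = min(0.6×70×3.3906, 0.6×50×5.0313) + 1.0×70×0.79688 = min(142.41, 150.94) + 55.782 = 198.19 kips. φR_n = 0.75 × 198.19 = 148.6 kips.
Tension rupture (net): A_n = (7.125 − 1×1.3125)×0.5 = 2.9063 in² (U = 1.0, A_e = A_n). φR_n = 0.75 × 70 × 2.9063 = 152.6 kips.
Governing: min(120.8, 183.1, 148.6, 152.6) = 120.8 kips → bolt shear.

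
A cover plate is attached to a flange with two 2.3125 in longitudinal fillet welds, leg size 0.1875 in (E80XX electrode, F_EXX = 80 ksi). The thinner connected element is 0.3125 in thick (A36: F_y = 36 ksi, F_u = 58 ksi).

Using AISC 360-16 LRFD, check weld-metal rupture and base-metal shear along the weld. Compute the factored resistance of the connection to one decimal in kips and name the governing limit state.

Weld metal: throat = 0.707×0.1875 = 0.13256 in, L = 2×2.3125 = 4.625 in. φR_n = 0.75 × 0.6 × 80 × 0.13256 × 4.625 = 22.1 kips.
Base metal shear (0.3125 in plate): yield φR_n = 1.0×0.6×36×0.3125×4.625 = 31.2 kips; rupture φR_n = 0.75×0.6×58×0.3125×4.625 = 37.7 kips; take 31.2 kips (yield).
Governing: min(22.1, 31.2) = 22.1 kips → weld metal.

22.1 kips (weld metal governs)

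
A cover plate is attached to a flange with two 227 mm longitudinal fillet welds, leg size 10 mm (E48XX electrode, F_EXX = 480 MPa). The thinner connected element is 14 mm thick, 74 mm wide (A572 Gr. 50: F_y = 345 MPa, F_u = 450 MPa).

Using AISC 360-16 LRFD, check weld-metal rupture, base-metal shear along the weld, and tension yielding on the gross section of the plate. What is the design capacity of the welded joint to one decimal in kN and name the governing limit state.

Weld metal: throat = 0.707×10 = 7.07 mm, L = 2×227 = 454 mm. φR_n = 0.75 × 0.6 × 480 × 7.07 × 454 = 693.3 kN.
Base metal shear (14 mm plate): yield φR_n = 1.0×0.6×345×14×454 = 1315.7 kN; rupture φR_n = 0.75×0.6×450×14×454 = 1287.1 kN; take 1287.1 kN (rupture).
Tension yield (gross): A_g = 74×14 = 1036 mm². φR_n = 0.90 × 345 × 1036 = 321.7 kN.
Governing: min(693.3, 1287.1, 321.7) = 321.7 kN → gross-section yield.

321.7 kN (gross-section yield governs)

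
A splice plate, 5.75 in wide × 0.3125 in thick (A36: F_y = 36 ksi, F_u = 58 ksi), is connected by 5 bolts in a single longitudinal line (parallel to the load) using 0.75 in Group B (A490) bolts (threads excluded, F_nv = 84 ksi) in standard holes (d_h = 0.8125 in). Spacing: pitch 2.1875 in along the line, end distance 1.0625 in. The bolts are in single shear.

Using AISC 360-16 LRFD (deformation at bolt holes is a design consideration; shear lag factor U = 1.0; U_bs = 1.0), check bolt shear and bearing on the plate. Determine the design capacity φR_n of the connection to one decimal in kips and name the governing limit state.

Bolt shear: A_b = π(0.75)²/4 = 0.44179 in². φR_n = 0.75 × 84 × 0.44179 × 5 × 1 = 139.2 kips.
Bearing (0.3125 in plate, F_u = 58 ksi): end bolts L_c = 1.0625 − 0.8125/2 = 0.65625, R_n = min(1.2×0.65625×0.3125×58, 2.4×0.75×0.3125×58) = 14.273 kips/bolt; interior L_c = 2.1875 − 0.8125 = 1.375, R_n = 29.906 kips/bolt. φR_n = 0.75 × (1×14.273 + 4×29.906) = 100.4 kips.
Governing: min(139.2, 100.4) = 100.4 kips → bearing.

100.4 kips (bearing governs)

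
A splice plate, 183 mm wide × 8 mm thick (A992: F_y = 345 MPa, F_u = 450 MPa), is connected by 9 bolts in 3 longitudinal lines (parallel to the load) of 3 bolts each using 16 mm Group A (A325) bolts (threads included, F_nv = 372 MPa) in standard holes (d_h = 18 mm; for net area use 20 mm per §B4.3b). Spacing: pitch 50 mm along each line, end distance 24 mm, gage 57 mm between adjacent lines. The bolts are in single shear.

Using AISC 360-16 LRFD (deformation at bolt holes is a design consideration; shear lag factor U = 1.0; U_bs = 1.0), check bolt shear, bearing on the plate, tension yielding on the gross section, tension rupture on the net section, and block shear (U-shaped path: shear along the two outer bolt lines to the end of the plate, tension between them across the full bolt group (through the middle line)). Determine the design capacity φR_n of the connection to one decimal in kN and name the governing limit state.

Bolt shear: A_b = π(16)²/4 = 201.06 mm². φR_n = 0.75 × 372 × 201.06 × 9 × 1 = 504.9 kN.
Bearing (8 mm plate, F_u = 450 MPa): end bolts L_c = 24 − 18/2 = 15, R_n = min(1.2×15×8×450, 2.4×16×8×450) = 64.8 kN/bolt; interior L_c = 50 − 18 = 32, R_n = 138.24 kN/bolt. φR_n = 0.75 × (3×64.8 + 6×138.24) = 767.9 kN.
Tension yield (gross): A_g = 183×8 = 1464 mm². φR_n = 0.90 × 345 × 1464 = 454.6 kN.
Tension rupture (net): A_n = (183 − 3×20)×8 = 984 mm² (U = 1.0, A_e = A_n). φR_n = 0.75 × 450 × 984 = 332.1 kN.
Block shear: shear path 2×[24+2×50] = 2×124 mm, A_gv = 1984, A_nv = 2×(124 − 2.5×20)×8 = 1184 mm²; tension across gage: (114 − 2×20)×8 = 592 mm². R_n = min(0.6×450×1184, 0.6×345×1984) + 1.0×450×592 = min(319.68, 410.69) + 266.4 = 586.08 kN. φR_n = 0.75 × 586.08 = 439.6 kN.
Governing: min(504.9, 767.9, 454.6, 332.1, 439.6) = 332.1 kN → net-section rupture.

332.1 kN (net-section rupture governs)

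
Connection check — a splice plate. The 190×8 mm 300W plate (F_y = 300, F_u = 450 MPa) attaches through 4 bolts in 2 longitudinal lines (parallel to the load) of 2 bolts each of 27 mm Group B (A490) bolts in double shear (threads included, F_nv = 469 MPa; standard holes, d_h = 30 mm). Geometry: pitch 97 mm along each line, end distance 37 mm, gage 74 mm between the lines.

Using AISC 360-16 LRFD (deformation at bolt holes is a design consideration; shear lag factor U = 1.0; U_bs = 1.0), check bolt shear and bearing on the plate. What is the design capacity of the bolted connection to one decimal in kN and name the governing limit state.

492.5 kN (bearing governs)

Bolt shear: A_b = π(27)²/4 = 572.56 mm². φR_n = 0.75 × 469 × 572.56 × 4 × 2 = 1611.2 kN.
Bearing (8 mm plate, F_u = 450 MPa): end bolts L_c = 37 − 30/2 = 22, R_n = min(1.2×22×8×450, 2.4×27×8×450) = 95.04 kN/bolt; interior L_c = 97 − 30 = 67, R_n = 233.28 kN/bolt. φR_n = 0.75 × (2×95.04 + 2×233.28) = 492.5 kN.
Governing: min(1611.2, 492.5) = 492.5 kN → bearing.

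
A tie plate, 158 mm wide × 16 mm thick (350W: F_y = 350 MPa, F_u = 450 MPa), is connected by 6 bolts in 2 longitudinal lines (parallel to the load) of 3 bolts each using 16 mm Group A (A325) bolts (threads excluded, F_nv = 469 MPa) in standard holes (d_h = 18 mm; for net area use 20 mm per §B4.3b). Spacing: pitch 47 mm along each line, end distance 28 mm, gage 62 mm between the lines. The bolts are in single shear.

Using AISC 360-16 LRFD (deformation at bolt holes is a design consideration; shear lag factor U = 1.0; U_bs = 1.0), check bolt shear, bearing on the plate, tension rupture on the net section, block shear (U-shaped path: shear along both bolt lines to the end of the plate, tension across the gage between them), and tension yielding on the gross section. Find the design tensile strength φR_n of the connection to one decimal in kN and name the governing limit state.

Bolt shear: A_b = π(16)²/4 = 201.06 mm². φR_n = 0.75 × 469 × 201.06 × 6 × 1 = 424.3 kN.
Bearing (16 mm plate, F_u = 450 MPa): end bolts L_c = 28 − 18/2 = 19, R_n = min(1.2×19×16×450, 2.4×16×16×450) = 164.16 kN/bolt; interior L_c = 47 − 18 = 29, R_n = 250.56 kN/bolt. φR_n = 0.75 × (2×164.16 + 4×250.56) = 997.9 kN.
Tension rupture (net): A_n = (158 − 2×20)×16 = 1888 mm² (U = 1.0, A_e = A_n). φR_n = 0.75 × 450 × 1888 = 637.2 kN.
Block shear: shear path 2×[28+2×47] = 2×122 mm, A_gv = 3904, A_nv = 2×(122 − 2.5×20)×16 = 2304 mm²; tension across gage: (62 − 1×20)×16 = 672 mm². R_n = min(0.6×450×2304, 0.6×350×3904) + 1.0×450×672 = min(622.08, 819.84) + 302.4 = 924.48 kN. φR_n = 0.75 × 924.48 = 693.4 kN.
Tension yield (gross): A_g = 158×16 = 2528 mm². φR_n = 0.90 × 350 × 2528 = 796.3 kN.
Governing: min(424.3, 997.9, 637.2, 693.4, 796.3) = 424.3 kN → bolt shear.

424.3 kN (bolt shear governs)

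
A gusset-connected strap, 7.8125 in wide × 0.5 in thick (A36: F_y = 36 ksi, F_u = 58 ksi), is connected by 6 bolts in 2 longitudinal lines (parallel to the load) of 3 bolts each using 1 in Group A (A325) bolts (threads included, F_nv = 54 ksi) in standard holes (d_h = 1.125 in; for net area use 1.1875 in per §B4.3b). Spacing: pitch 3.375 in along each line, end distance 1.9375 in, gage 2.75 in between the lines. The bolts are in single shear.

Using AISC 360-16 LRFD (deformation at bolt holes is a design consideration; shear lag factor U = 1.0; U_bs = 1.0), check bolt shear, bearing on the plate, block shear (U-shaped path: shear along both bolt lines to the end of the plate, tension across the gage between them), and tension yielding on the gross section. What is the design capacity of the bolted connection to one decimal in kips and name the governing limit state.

Bolt shear: A_b = π(1)²/4 = 0.7854 in². φR_n = 0.75 × 54 × 0.7854 × 6 × 1 = 190.9 kips.
Bearing (0.5 in plate, F_u = 58 ksi): end bolts L_c = 1.9375 − 1.125/2 = 1.375, R_n = min(1.2×1.375×0.5×58, 2.4×1×0.5×58) = 47.85 kips/bolt; interior L_c = 3.375 − 1.125 = 2.25, R_n = 69.6 kips/bolt. φR_n = 0.75 × (2×47.85 + 4×69.6) = 280.6 kips.
Block shear: shear path 2×[1.9375+2×3.375] = 2×8.6875 in, A_gv = 8.6875, A_nv = 2×(8.6875 − 2.5×1.1875)×0.5 = 5.7188 in²; tension across gage: (2.75 − 1×1.1875)×0.5 = 0.78125 in². R_n = min(0.6×58×5.7188, 0.6×36×8.6875) + 1.0×58×0.78125 = min(199.01, 187.65) + 45.313 = 232.96 kips. φR_n = 0.75 × 232.96 = 174.7 kips.
Tension yield (gross): A_g = 7.8125×0.5 = 3.9063 in². φR_n = 0.90 × 36 × 3.9063 = 126.6 kips.
Governing: min(190.9, 280.6, 174.7, 126.6) = 126.6 kips → gross-section yield.

126.6 kips (gross-section yield governs)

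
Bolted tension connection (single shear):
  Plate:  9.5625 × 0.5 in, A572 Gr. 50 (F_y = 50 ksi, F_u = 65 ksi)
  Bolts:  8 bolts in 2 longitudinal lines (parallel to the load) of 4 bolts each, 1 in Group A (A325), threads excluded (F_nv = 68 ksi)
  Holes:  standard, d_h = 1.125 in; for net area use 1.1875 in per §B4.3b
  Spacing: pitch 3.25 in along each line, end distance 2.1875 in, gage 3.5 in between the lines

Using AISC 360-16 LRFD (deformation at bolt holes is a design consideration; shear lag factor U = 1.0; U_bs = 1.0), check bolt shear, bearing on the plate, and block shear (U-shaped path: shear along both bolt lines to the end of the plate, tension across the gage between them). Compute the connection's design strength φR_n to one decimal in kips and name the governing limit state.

Bolt shear: A_b = π(1)²/4 = 0.7854 in². φR_n = 0.75 × 68 × 0.7854 × 8 × 1 = 320.4 kips.
Bearing (0.5 in plate, F_u = 65 ksi): end bolts L_c = 2.1875 − 1.125/2 = 1.625, R_n = min(1.2×1.625×0.5×65, 2.4×1×0.5×65) = 63.375 kips/bolt; interior L_c = 3.25 − 1.125 = 2.125, R_n = 78 kips/bolt. φR_n = 0.75 × (2×63.375 + 6×78) = 446.1 kips.
Block shear: shear path 2×[2.1875+3×3.25] = 2×11.9375 in, A_gv = 11.938, A_nv = 2×(11.9375 − 3.5×1.1875)×0.5 = 7.7813 in²; tension across gage: (3.5 − 1×1.1875)×0.5 = 1.1563 in². R_n = min(0.6×65×7.7813, 0.6×50×11.938) + 1.0×65×1.1563 = min(303.47, 358.14) + 75.16 = 378.63 kips. φR_n = 0.75 × 378.63 = 284.0 kips.
Governing: min(320.4, 446.1, 284.0) = 284.0 kips → block shear.

284.0 kips (block shear governs)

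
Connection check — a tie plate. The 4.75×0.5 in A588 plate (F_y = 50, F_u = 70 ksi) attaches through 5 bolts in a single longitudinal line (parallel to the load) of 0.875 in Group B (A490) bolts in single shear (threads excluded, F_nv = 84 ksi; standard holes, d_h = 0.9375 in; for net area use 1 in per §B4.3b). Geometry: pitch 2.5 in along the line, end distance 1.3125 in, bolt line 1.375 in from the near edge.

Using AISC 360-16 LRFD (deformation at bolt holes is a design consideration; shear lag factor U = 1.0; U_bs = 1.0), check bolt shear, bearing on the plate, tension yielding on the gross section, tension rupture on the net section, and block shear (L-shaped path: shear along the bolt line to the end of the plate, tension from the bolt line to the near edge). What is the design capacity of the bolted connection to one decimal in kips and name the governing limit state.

98.4 kips (net-section rupture governs)

Bolt shear: A_b = π(0.875)²/4 = 0.60132 in². φR_n = 0.75 × 84 × 0.60132 × 5 × 1 = 189.4 kips.
Bearing (0.5 in plate, F_u = 70 ksi): end bolts L_c = 1.3125 − 0.9375/2 = 0.84375, R_n = min(1.2×0.84375×0.5×70, 2.4×0.875×0.5×70) = 35.438 kips/bolt; interior L_c = 2.5 − 0.9375 = 1.5625, R_n = 65.625 kips/bolt. φR_n = 0.75 × (1×35.438 + 4×65.625) = 223.5 kips.
Tension yield (gross): A_g = 4.75×0.5 = 2.375 in². φR_n = 0.90 × 50 × 2.375 = 106.9 kips.
Tension rupture (net): A_n = (4.75 − 1×1)×0.5 = 1.875 in² (U = 1.0, A_e = A_n). φR_n = 0.75 × 70 × 1.875 = 98.4 kips.
Block shear: shear path 1×[1.3125+4×2.5] = 1×11.3125 in, A_gv = 5.6563, A_nv = 1×(11.3125 − 4.5×1)×0.5 = 3.4063 in²; tension to near edge: (1.375 − 0.5×1)×0.5 = 0.4375 in². R_n = min(0.6×70×3.4063, 0.6×50×5.6563) + 1.0×70×0.4375 = min(143.06, 169.69) + 30.625 = 173.69 kips. φR_n = 0.75 × 173.69 = 130.3 kips.
Governing: min(189.4, 223.5, 106.9, 98.4, 130.3) = 98.4 kips → net-section rupture.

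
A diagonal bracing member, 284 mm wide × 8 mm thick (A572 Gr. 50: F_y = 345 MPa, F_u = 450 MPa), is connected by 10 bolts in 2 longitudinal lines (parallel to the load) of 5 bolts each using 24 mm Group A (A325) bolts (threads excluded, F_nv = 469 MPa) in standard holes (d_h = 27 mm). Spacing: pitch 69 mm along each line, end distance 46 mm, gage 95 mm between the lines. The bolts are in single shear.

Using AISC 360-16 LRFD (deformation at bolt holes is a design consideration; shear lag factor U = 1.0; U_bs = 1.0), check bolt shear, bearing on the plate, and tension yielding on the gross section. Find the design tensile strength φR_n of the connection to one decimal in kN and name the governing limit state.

Bolt shear: A_b = π(24)²/4 = 452.39 mm². φR_n = 0.75 × 469 × 452.39 × 10 × 1 = 1591.3 kN.
Bearing (8 mm plate, F_u = 450 MPa): end bolts L_c = 46 − 27/2 = 32.5, R_n = min(1.2×32.5×8×450, 2.4×24×8×450) = 140.4 kN/bolt; interior L_c = 69 − 27 = 42, R_n = 181.44 kN/bolt. φR_n = 0.75 × (2×140.4 + 8×181.44) = 1299.2 kN.
Tension yield (gross): A_g = 284×8 = 2272 mm². φR_n = 0.90 × 345 × 2272 = 705.5 kN.
Governing: min(1591.3, 1299.2, 705.5) = 705.5 kN → gross-section yield.

705.5 kN (gross-section yield governs)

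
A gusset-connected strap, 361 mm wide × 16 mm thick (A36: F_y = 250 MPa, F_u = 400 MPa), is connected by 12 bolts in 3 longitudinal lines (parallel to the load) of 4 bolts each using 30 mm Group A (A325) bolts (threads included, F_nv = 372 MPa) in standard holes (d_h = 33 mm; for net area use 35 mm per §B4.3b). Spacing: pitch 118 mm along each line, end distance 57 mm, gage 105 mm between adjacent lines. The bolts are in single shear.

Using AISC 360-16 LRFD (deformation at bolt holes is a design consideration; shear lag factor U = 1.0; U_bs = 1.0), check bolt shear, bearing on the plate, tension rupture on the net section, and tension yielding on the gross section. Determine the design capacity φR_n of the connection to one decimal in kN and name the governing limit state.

1228.8 kN (net-section rupture governs)

Bolt shear: A_b = π(30)²/4 = 706.86 mm². φR_n = 0.75 × 372 × 706.86 × 12 × 1 = 2366.6 kN.
Bearing (16 mm plate, F_u = 400 MPa): end bolts L_c = 57 − 33/2 = 40.5, R_n = min(1.2×40.5×16×400, 2.4×30×16×400) = 311.04 kN/bolt; interior L_c = 118 − 33 = 85, R_n = 460.8 kN/bolt. φR_n = 0.75 × (3×311.04 + 9×460.8) = 3810.2 kN.
Tension rupture (net): A_n = (361 − 3×35)×16 = 4096 mm² (U = 1.0, A_e = A_n). φR_n = 0.75 × 400 × 4096 = 1228.8 kN.
Tension yield (gross): A_g = 361×16 = 5776 mm². φR_n = 0.90 × 250 × 5776 = 1299.6 kN.
Governing: min(2366.6, 3810.2, 1228.8, 1299.6) = 1228.8 kN → net-section rupture.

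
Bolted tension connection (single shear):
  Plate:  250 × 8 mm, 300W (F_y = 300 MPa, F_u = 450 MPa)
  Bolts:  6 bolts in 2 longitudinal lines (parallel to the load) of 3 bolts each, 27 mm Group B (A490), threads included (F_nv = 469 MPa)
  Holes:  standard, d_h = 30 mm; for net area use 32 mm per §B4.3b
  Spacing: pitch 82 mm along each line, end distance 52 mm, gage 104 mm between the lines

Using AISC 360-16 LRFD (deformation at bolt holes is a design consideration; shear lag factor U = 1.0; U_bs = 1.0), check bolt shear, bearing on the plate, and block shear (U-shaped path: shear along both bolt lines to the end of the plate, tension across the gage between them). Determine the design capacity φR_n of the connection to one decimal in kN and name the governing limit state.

635.0 kN (block shear governs)

Bolt shear: A_b = π(27)²/4 = 572.56 mm². φR_n = 0.75 × 469 × 572.56 × 6 × 1 = 1208.4 kN.
Bearing (8 mm plate, F_u = 450 MPa): end bolts L_c = 52 − 30/2 = 37, R_n = min(1.2×37×8×450, 2.4×27×8×450) = 159.84 kN/bolt; interior L_c = 82 − 30 = 52, R_n = 224.64 kN/bolt. φR_n = 0.75 × (2×159.84 + 4×224.64) = 913.7 kN.
Block shear: shear path 2×[52+2×82] = 2×216 mm, A_gv = 3456, A_nv = 2×(216 − 2.5×32)×8 = 2176 mm²; tension across gage: (104 − 1×32)×8 = 576 mm². R_n = min(0.6×450×2176, 0.6×300×3456) + 1.0×450×576 = min(587.52, 622.08) + 259.2 = 846.72 kN. φR_n = 0.75 × 846.72 = 635.0 kN.
Governing: min(1208.4, 913.7, 635.0) = 635.0 kN → block shear.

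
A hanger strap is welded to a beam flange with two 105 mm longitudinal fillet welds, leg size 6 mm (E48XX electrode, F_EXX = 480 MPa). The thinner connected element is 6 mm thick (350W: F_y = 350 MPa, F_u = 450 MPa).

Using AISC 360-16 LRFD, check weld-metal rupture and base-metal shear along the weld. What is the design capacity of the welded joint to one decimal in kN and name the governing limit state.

192.4 kN (weld metal governs)

Weld metal: throat = 0.707×6 = 4.242 mm, L = 2×105 = 210 mm. φR_n = 0.75 × 0.6 × 480 × 4.242 × 210 = 192.4 kN.
Base metal shear (6 mm plate): yield φR_n = 1.0×0.6×350×6×210 = 264.6 kN; rupture φR_n = 0.75×0.6×450×6×210 = 255.2 kN; take 255.2 kN (rupture).
Governing: min(192.4, 255.2) = 192.4 kN → weld metal.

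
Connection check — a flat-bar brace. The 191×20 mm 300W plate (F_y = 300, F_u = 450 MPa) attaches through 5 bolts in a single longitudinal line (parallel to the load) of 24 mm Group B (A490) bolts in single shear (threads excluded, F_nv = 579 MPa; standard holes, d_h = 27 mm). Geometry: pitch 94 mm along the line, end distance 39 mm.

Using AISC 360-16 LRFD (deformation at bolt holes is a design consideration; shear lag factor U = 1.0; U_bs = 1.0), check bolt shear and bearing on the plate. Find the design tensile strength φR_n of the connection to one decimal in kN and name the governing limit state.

982.3 kN (bolt shear governs)

Bolt shear: A_b = π(24)²/4 = 452.39 mm². φR_n = 0.75 × 579 × 452.39 × 5 × 1 = 982.3 kN.
Bearing (20 mm plate, F_u = 450 MPa): end bolts L_c = 39 − 27/2 = 25.5, R_n = min(1.2×25.5×20×450, 2.4×24×20×450) = 275.4 kN/bolt; interior L_c = 94 − 27 = 67, R_n = 518.4 kN/bolt. φR_n = 0.75 × (1×275.4 + 4×518.4) = 1761.8 kN.
Governing: min(982.3, 1761.8) = 982.3 kN → bolt shear.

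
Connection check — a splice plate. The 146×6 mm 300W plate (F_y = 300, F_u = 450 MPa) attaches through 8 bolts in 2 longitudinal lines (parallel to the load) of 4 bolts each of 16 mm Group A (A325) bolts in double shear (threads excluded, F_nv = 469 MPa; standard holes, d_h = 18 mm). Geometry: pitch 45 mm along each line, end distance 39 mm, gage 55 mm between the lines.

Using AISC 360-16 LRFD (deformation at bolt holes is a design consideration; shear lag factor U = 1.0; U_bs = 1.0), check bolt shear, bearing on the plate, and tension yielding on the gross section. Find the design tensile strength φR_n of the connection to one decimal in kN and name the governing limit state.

236.5 kN (gross-section yield governs)

Bolt shear: A_b = π(16)²/4 = 201.06 mm². φR_n = 0.75 × 469 × 201.06 × 8 × 2 = 1131.6 kN.
Bearing (6 mm plate, F_u = 450 MPa): end bolts L_c = 39 − 18/2 = 30, R_n = min(1.2×30×6×450, 2.4×16×6×450) = 97.2 kN/bolt; interior L_c = 45 − 18 = 27, R_n = 87.48 kN/bolt. φR_n = 0.75 × (2×97.2 + 6×87.48) = 539.5 kN.
Tension yield (gross): A_g = 146×6 = 876 mm². φR_n = 0.90 × 300 × 876 = 236.5 kN.
Governing: min(1131.6, 539.5, 236.5) = 236.5 kN → gross-section yield.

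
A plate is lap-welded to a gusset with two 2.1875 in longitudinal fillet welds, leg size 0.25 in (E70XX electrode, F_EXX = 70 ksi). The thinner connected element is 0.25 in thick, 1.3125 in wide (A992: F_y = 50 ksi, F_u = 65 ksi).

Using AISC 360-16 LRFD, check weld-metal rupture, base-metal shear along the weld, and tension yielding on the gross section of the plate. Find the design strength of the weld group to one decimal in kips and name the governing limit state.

Weld metal: throat = 0.707×0.25 = 0.17675 in, L = 2×2.1875 = 4.375 in. φR_n = 0.75 × 0.6 × 70 × 0.17675 × 4.375 = 24.4 kips.
Base metal shear (0.25 in plate): yield φR_n = 1.0×0.6×50×0.25×4.375 = 32.8 kips; rupture φR_n = 0.75×0.6×65×0.25×4.375 = 32.0 kips; take 32.0 kips (rupture).
Tension yield (gross): A_g = 1.3125×0.25 = 0.32813 in². φR_n = 0.90 × 50 × 0.32813 = 14.8 kips.
Governing: min(24.4, 32.0, 14.8) = 14.8 kips → gross-section yield.

14.8 kips (gross-section yield governs)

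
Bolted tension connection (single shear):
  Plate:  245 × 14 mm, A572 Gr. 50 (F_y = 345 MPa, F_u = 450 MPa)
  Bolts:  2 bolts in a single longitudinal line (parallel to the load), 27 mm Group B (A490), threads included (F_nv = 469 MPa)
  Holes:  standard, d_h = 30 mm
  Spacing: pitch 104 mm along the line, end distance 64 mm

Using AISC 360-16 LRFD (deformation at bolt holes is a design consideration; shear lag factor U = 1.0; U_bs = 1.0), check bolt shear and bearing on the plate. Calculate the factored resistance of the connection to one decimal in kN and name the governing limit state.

Bolt shear: A_b = π(27)²/4 = 572.56 mm². φR_n = 0.75 × 469 × 572.56 × 2 × 1 = 402.8 kN.
Bearing (14 mm plate, F_u = 450 MPa): end bolts L_c = 64 − 30/2 = 49, R_n = min(1.2×49×14×450, 2.4×27×14×450) = 370.44 kN/bolt; interior L_c = 104 − 30 = 74, R_n = 408.24 kN/bolt. φR_n = 0.75 × (1×370.44 + 1×408.24) = 584.0 kN.
Governing: min(402.8, 584.0) = 402.8 kN → bolt shear.

402.8 kN (bolt shear governs)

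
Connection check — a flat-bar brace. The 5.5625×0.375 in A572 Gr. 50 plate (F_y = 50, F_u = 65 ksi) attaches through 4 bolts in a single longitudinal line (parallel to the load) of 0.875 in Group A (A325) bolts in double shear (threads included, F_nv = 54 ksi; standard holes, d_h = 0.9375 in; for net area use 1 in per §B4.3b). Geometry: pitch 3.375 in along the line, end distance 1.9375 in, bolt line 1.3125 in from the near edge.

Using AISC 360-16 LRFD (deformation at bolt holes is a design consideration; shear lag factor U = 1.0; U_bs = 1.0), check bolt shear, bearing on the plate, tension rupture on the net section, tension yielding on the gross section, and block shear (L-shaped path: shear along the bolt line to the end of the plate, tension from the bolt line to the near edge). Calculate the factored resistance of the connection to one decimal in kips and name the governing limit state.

Bolt shear: A_b = π(0.875)²/4 = 0.60132 in². φR_n = 0.75 × 54 × 0.60132 × 4 × 2 = 194.8 kips.
Bearing (0.375 in plate, F_u = 65 ksi): end bolts L_c = 1.9375 − 0.9375/2 = 1.46875, R_n = min(1.2×1.46875×0.375×65, 2.4×0.875×0.375×65) = 42.961 kips/bolt; interior L_c = 3.375 − 0.9375 = 2.4375, R_n = 51.188 kips/bolt. φR_n = 0.75 × (1×42.961 + 3×51.188) = 147.4 kips.
Tension rupture (net): A_n = (5.5625 − 1×1)×0.375 = 1.7109 in² (U = 1.0, A_e = A_n). φR_n = 0.75 × 65 × 1.7109 = 83.4 kips.
Tension yield (gross): A_g = 5.5625×0.375 = 2.0859 in². φR_n = 0.90 × 50 × 2.0859 = 93.9 kips.
Block shear: shear path 1×[1.9375+3×3.375] = 1×12.0625 in, A_gv = 4.5234, A_nv = 1×(12.0625 − 3.5×1)×0.375 = 3.2109 in²; tension to near edge: (1.3125 − 0.5×1)×0.375 = 0.30469 in². R_n = min(0.6×65×3.2109, 0.6×50×4.5234) + 1.0×65×0.30469 = min(125.23, 135.7) + 19.805 = 145.04 kips. φR_n = 0.75 × 145.04 = 108.8 kips.
Governing: min(194.8, 147.4, 83.4, 93.9, 108.8) = 83.4 kips → net-section rupture.

83.4 kips (net-section rupture governs)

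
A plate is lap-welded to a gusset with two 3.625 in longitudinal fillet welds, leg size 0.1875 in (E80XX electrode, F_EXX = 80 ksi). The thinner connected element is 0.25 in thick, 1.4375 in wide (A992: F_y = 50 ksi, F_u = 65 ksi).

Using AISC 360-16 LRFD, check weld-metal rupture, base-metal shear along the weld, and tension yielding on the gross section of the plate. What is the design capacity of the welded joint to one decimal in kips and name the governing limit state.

Weld metal: throat = 0.707×0.1875 = 0.13256 in, L = 2×3.625 = 7.25 in. φR_n = 0.75 × 0.6 × 80 × 0.13256 × 7.25 = 34.6 kips.
Base metal shear (0.25 in plate): yield φR_n = 1.0×0.6×50×0.25×7.25 = 54.4 kips; rupture φR_n = 0.75×0.6×65×0.25×7.25 = 53.0 kips; take 53.0 kips (rupture).
Tension yield (gross): A_g = 1.4375×0.25 = 0.35938 in². φR_n = 0.90 × 50 × 0.35938 = 16.2 kips.
Governing: min(34.6, 53.0, 16.2) = 16.2 kips → gross-section yield.

16.2 kips (gross-section yield governs)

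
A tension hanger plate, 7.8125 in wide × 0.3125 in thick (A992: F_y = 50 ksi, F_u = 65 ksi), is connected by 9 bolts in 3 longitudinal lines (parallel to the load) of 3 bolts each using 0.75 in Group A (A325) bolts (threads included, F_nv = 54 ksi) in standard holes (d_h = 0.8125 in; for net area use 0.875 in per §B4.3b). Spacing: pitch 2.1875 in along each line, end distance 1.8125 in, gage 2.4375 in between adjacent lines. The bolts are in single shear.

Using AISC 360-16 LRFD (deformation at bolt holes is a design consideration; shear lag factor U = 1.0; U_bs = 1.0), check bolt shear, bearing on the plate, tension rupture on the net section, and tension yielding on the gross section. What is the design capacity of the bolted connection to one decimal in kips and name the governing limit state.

79.0 kips (net-section rupture governs)

Bolt shear: A_b = π(0.75)²/4 = 0.44179 in². φR_n = 0.75 × 54 × 0.44179 × 9 × 1 = 161.0 kips.
Bearing (0.3125 in plate, F_u = 65 ksi): end bolts L_c = 1.8125 − 0.8125/2 = 1.40625, R_n = min(1.2×1.40625×0.3125×65, 2.4×0.75×0.3125×65) = 34.277 kips/bolt; interior L_c = 2.1875 − 0.8125 = 1.375, R_n = 33.516 kips/bolt. φR_n = 0.75 × (3×34.277 + 6×33.516) = 227.9 kips.
Tension rupture (net): A_n = (7.8125 − 3×0.875)×0.3125 = 1.6211 in² (U = 1.0, A_e = A_n). φR_n = 0.75 × 65 × 1.6211 = 79.0 kips.
Tension yield (gross): A_g = 7.8125×0.3125 = 2.4414 in². φR_n = 0.90 × 50 × 2.4414 = 109.9 kips.
Governing: min(161.0, 227.9, 79.0, 109.9) = 79.0 kips → net-section rupture.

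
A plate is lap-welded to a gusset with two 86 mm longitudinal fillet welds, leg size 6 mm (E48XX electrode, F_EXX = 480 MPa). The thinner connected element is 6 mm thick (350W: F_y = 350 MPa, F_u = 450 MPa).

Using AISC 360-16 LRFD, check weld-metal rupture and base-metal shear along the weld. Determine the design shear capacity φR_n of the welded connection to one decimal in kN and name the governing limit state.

157.6 kN (weld metal governs)

Weld metal: throat = 0.707×6 = 4.242 mm, L = 2×86 = 172 mm. φR_n = 0.75 × 0.6 × 480 × 4.242 × 172 = 157.6 kN.
Base metal shear (6 mm plate): yield φR_n = 1.0×0.6×350×6×172 = 216.7 kN; rupture φR_n = 0.75×0.6×450×6×172 = 209.0 kN; take 209.0 kN (rupture).
Governing: min(157.6, 209.0) = 157.6 kN → weld metal.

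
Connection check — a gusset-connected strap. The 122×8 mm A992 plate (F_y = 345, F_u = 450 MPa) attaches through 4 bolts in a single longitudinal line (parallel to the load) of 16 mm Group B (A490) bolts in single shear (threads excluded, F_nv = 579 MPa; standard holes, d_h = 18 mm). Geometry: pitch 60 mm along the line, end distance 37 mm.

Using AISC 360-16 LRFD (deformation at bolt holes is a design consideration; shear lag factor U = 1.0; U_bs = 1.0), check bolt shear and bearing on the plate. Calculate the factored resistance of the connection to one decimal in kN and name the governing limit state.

Bolt shear: A_b = π(16)²/4 = 201.06 mm². φR_n = 0.75 × 579 × 201.06 × 4 × 1 = 349.2 kN.
Bearing (8 mm plate, F_u = 450 MPa): end bolts L_c = 37 − 18/2 = 28, R_n = min(1.2×28×8×450, 2.4×16×8×450) = 120.96 kN/bolt; interior L_c = 60 − 18 = 42, R_n = 138.24 kN/bolt. φR_n = 0.75 × (1×120.96 + 3×138.24) = 401.8 kN.
Governing: min(349.2, 401.8) = 349.2 kN → bolt shear.

349.2 kN (bolt shear governs)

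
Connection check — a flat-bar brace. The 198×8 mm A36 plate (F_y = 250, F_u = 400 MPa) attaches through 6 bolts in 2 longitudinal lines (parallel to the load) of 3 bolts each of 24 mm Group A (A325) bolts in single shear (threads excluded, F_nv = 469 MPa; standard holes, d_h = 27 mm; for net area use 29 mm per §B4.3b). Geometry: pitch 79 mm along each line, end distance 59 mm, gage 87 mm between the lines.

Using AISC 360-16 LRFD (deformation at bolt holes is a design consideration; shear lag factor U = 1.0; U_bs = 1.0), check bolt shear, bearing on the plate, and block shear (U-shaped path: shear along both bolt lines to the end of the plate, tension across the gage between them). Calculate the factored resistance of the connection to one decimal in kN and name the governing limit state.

529.8 kN (block shear governs)

Bolt shear: A_b = π(24)²/4 = 452.39 mm². φR_n = 0.75 × 469 × 452.39 × 6 × 1 = 954.8 kN.
Bearing (8 mm plate, F_u = 400 MPa): end bolts L_c = 59 − 27/2 = 45.5, R_n = min(1.2×45.5×8×400, 2.4×24×8×400) = 174.72 kN/bolt; interior L_c = 79 − 27 = 52, R_n = 184.32 kN/bolt. φR_n = 0.75 × (2×174.72 + 4×184.32) = 815.0 kN.
Block shear: shear path 2×[59+2×79] = 2×217 mm, A_gv = 3472, A_nv = 2×(217 − 2.5×29)×8 = 2312 mm²; tension across gage: (87 − 1×29)×8 = 464 mm². R_n = min(0.6×400×2312, 0.6×250×3472) + 1.0×400×464 = min(554.88, 520.8) + 185.6 = 706.4 kN. φR_n = 0.75 × 706.4 = 529.8 kN.
Governing: min(954.8, 815.0, 529.8) = 529.8 kN → block shear.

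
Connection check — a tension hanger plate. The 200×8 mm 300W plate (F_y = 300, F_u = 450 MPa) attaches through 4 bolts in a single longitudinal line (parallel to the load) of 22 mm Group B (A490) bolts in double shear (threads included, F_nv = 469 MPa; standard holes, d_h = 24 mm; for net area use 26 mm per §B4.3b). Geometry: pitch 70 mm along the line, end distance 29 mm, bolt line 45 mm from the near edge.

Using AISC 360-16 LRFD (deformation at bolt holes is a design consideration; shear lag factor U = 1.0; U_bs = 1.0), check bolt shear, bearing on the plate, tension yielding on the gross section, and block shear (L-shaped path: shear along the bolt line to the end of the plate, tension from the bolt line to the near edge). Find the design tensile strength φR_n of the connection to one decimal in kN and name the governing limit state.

Bolt shear: A_b = π(22)²/4 = 380.13 mm². φR_n = 0.75 × 469 × 380.13 × 4 × 2 = 1069.7 kN.
Bearing (8 mm plate, F_u = 450 MPa): end bolts L_c = 29 − 24/2 = 17, R_n = min(1.2×17×8×450, 2.4×22×8×450) = 73.44 kN/bolt; interior L_c = 70 − 24 = 46, R_n = 190.08 kN/bolt. φR_n = 0.75 × (1×73.44 + 3×190.08) = 482.8 kN.
Tension yield (gross): A_g = 200×8 = 1600 mm². φR_n = 0.90 × 300 × 1600 = 432.0 kN.
Block shear: shear path 1×[29+3×70] = 1×239 mm, A_gv = 1912, A_nv = 1×(239 − 3.5×26)×8 = 1184 mm²; tension to near edge: (45 − 0.5×26)×8 = 256 mm². R_n = min(0.6×450×1184, 0.6×300×1912) + 1.0×450×256 = min(319.68, 344.16) + 115.2 = 434.88 kN. φR_n = 0.75 × 434.88 = 326.2 kN.
Governing: min(1069.7, 482.8, 432.0, 326.2) = 326.2 kN → block shear.

326.2 kN (block shear governs)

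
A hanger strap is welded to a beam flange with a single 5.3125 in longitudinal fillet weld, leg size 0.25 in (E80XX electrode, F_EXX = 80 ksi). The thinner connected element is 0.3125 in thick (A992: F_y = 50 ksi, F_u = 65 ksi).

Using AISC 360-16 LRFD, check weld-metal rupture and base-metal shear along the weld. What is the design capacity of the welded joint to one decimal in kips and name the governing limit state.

33.8 kips (weld metal governs)

Weld metal: throat = 0.707×0.25 = 0.17675 in, L = 5.3125 in. φR_n = 0.75 × 0.6 × 80 × 0.17675 × 5.3125 = 33.8 kips.
Base metal shear (0.3125 in plate): yield φR_n = 1.0×0.6×50×0.3125×5.3125 = 49.8 kips; rupture φR_n = 0.75×0.6×65×0.3125×5.3125 = 48.6 kips; take 48.6 kips (rupture).
Governing: min(33.8, 48.6) = 33.8 kips → weld metal.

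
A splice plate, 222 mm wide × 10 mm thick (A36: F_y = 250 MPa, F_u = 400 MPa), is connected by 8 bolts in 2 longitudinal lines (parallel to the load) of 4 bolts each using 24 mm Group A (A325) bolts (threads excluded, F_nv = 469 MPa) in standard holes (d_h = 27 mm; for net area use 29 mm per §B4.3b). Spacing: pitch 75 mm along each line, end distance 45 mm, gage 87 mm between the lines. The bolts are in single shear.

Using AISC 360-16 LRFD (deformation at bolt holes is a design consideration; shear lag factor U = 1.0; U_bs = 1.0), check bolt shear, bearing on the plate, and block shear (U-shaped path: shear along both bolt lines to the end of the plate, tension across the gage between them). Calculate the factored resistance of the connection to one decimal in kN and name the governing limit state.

780.6 kN (block shear governs)

Bolt shear: A_b = π(24)²/4 = 452.39 mm². φR_n = 0.75 × 469 × 452.39 × 8 × 1 = 1273.0 kN.
Bearing (10 mm plate, F_u = 400 MPa): end bolts L_c = 45 − 27/2 = 31.5, R_n = min(1.2×31.5×10×400, 2.4×24×10×400) = 151.2 kN/bolt; interior L_c = 75 − 27 = 48, R_n = 230.4 kN/bolt. φR_n = 0.75 × (2×151.2 + 6×230.4) = 1263.6 kN.
Block shear: shear path 2×[45+3×75] = 2×270 mm, A_gv = 5400, A_nv = 2×(270 − 3.5×29)×10 = 3370 mm²; tension across gage: (87 − 1×29)×10 = 580 mm². R_n = min(0.6×400×3370, 0.6×250×5400) + 1.0×400×580 = min(808.8, 810) + 232 = 1040.8 kN. φR_n = 0.75 × 1040.8 = 780.6 kN.
Governing: min(1273.0, 1263.6, 780.6) = 780.6 kN → block shear.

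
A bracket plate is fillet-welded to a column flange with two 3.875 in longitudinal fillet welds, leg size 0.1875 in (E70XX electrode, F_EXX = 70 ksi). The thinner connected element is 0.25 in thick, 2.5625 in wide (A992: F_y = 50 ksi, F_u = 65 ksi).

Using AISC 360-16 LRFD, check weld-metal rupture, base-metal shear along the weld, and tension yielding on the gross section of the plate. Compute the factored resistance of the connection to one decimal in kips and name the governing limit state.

28.8 kips (gross-section yield governs)

Weld metal: throat = 0.707×0.1875 = 0.13256 in, L = 2×3.875 = 7.75 in. φR_n = 0.75 × 0.6 × 70 × 0.13256 × 7.75 = 32.4 kips.
Base metal shear (0.25 in plate): yield φR_n = 1.0×0.6×50×0.25×7.75 = 58.1 kips; rupture φR_n = 0.75×0.6×65×0.25×7.75 = 56.7 kips; take 56.7 kips (rupture).
Tension yield (gross): A_g = 2.5625×0.25 = 0.64063 in². φR_n = 0.90 × 50 × 0.64063 = 28.8 kips.
Governing: min(32.4, 56.7, 28.8) = 28.8 kips → gross-section yield.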